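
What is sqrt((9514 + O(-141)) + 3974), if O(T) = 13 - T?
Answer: sqrt(13642) ≈ 116.80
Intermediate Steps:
sqrt((9514 + O(-141)) + 3974) = sqrt((9514 + (13 - 1*(-141))) + 3974) = sqrt((9514 + (13 + 141)) + 3974) = sqrt((9514 + 154) + 3974) = sqrt(9668 + 3974) = sqrt(13642)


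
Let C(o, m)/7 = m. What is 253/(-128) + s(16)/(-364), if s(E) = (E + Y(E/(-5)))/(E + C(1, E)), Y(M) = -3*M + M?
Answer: -16449/8320 ≈ -1.9770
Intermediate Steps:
C(o, m) = 7*m
Y(M) = -2*M
s(E) = 7/40 (s(E) = (E - 2*E/(-5))/(E + 7*E) = (E - 2*E*(-1)/5)/((8*E)) = (E - (-2)*E/5)*(1/(8*E)) = (E + 2*E/5)*(1/(8*E)) = (7*E/5)*(1/(8*E)) = 7/40)
253/(-128) + s(16)/(-364) = 253/(-128) + (7/40)/(-364) = 253*(-1/128) + (7/40)*(-1/364) = -253/128 - 1/2080 = -16449/8320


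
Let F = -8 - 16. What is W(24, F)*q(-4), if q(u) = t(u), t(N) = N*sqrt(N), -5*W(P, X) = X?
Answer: -192*I/5 ≈ -38.4*I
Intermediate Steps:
F = -24
W(P, X) = -X/5
t(N) = N**(3/2)
q(u) = u**(3/2)
W(24, F)*q(-4) = (-1/5*(-24))*(-4)**(3/2) = 24*(-8*I)/5 = -192*I/5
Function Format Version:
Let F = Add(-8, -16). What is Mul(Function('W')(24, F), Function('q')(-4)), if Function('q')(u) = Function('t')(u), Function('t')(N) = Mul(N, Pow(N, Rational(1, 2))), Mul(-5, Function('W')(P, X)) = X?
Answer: Mul(Rational(-192, 5), I) ≈ Mul(-38.400, I)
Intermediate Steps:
F = -24
Function('W')(P, X) = Mul(Rational(-1, 5), X)
Function('t')(N) = Pow(N, Rational(3, 2))
Function('q')(u) = Pow(u, Rational(3, 2))
Mul(Function('W')(24, F), Function('q')(-4)) = Mul(Mul(Rational(-1, 5), -24), Pow(-4, Rational(3, 2))) = Mul(Rational(24, 5), Mul(-8, I)) = Mul(Rational(-192, 5), I)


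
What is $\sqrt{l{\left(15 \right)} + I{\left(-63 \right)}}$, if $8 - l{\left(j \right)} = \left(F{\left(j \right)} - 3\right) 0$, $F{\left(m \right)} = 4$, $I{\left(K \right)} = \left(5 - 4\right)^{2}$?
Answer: $3$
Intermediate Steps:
$I{\left(K \right)} = 1$ ($I{\left(K \right)} = 1^{2} = 1$)
$l{\left(j \right)} = 8$ ($l{\left(j \right)} = 8 - \left(4 - 3\right) 0 = 8 - 1 \cdot 0 = 8 - 0 = 8 + 0 = 8$)
$\sqrt{l{\left(15 \right)} + I{\left(-63 \right)}} = \sqrt{8 + 1} = \sqrt{9} = 3$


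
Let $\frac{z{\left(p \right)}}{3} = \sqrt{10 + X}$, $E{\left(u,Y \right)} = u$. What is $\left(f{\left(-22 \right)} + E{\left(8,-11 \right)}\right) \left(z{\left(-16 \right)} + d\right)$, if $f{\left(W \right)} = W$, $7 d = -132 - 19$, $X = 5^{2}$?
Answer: $302 - 42 \sqrt{35} \approx 53.525$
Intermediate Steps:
$X = 25$
$z{\left(p \right)} = 3 \sqrt{35}$ ($z{\left(p \right)} = 3 \sqrt{10 + 25} = 3 \sqrt{35}$)
$d = - \frac{151}{7}$ ($d = \frac{-132 - 19}{7} = \frac{1}{7} \left(-151\right) = - \frac{151}{7} \approx -21.571$)
$\left(f{\left(-22 \right)} + E{\left(8,-11 \right)}\right) \left(z{\left(-16 \right)} + d\right) = \left(-22 + 8\right) \left(3 \sqrt{35} - \frac{151}{7}\right) = - 14 \left(- \frac{151}{7} + 3 \sqrt{35}\right) = 302 - 42 \sqrt{35}$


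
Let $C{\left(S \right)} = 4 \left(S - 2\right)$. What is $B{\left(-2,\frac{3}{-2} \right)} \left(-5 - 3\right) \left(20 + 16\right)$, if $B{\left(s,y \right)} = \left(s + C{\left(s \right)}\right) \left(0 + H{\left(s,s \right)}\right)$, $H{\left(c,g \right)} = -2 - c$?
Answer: $0$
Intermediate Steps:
$C{\left(S \right)} = -8 + 4 S$ ($C{\left(S \right)} = 4 \left(-2 + S\right) = -8 + 4 S$)
$B{\left(s,y \right)} = \left(-8 + 5 s\right) \left(-2 - s\right)$ ($B{\left(s,y \right)} = \left(s + \left(-8 + 4 s\right)\right) \left(0 - \left(2 + s\right)\right) = \left(-8 + 5 s\right) \left(-2 - s\right)$)
$B{\left(-2,\frac{3}{-2} \right)} \left(-5 - 3\right) \left(20 + 16\right) = - \left(-8 + 5 \left(-2\right)\right) \left(2 - 2\right) \left(-5 - 3\right) \left(20 + 16\right) = \left(-1\right) \left(-8 - 10\right) 0 \left(\left(-8\right) 36\right) = \left(-1\right) \left(-18\right) 0 \left(-288\right) = 0 \left(-288\right) = 0$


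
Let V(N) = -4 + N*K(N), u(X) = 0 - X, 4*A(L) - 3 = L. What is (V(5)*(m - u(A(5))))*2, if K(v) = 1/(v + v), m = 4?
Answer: -42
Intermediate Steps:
K(v) = 1/(2*v)
A(L) = ¾ + L/4
u(X) = -X
V(N) = -7/2 (V(N) = -4 + N*(1/(2*N)) = -4 + ½ = -7/2)
(V(5)*(m - u(A(5))))*2 = -7*(4 - (-1)*(¾ + (¼)*5))/2*2 = -7*(4 - (-1)*(¾ + 5/4))/2*2 = -7*(4 - (-1)*2)/2*2 = -7*(4 - 1*(-2))/2*2 = -7*(4 + 2)/2*2 = -7/2*6*2 = -21*2 = -42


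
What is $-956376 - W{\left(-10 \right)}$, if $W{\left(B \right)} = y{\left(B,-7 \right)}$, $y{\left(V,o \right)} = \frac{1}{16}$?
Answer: $- \frac{15302017}{16} \approx -9.5638 \cdot 10^{5}$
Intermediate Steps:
$y{\left(V,o \right)} = \frac{1}{16}$
$W{\left(B \right)} = \frac{1}{16}$
$-956376 - W{\left(-10 \right)} = -956376 - \frac{1}{16} = - \frac{15302017}{16}$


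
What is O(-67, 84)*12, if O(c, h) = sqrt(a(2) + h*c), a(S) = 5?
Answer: 12*I*sqrt(5623) ≈ 899.84*I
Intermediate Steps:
O(c, h) = sqrt(5 + c*h) (O(c, h) = sqrt(5 + h*c) = sqrt(5 + c*h))
O(-67, 84)*12 = sqrt(5 - 67*84)*12 = sqrt(5 - 5628)*12 = sqrt(-5623)*12 = (I*sqrt(5623))*12 = 12*I*sqrt(5623)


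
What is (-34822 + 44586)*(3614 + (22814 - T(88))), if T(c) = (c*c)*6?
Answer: -195631504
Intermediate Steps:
T(c) = 6*c**2 (T(c) = c**2*6 = 6*c**2)
(-34822 + 44586)*(3614 + (22814 - T(88))) = (-34822 + 44586)*(3614 + (22814 - 6*88**2)) = 9764*(3614 + (22814 - 6*7744)) = 9764*(3614 + (22814 - 1*46464)) = 9764*(3614 + (22814 - 46464)) = 9764*(3614 - 23650) = 9764*(-20036) = -195631504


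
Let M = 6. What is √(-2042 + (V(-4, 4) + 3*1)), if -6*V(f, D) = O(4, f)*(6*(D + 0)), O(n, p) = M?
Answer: I*√2063 ≈ 45.42*I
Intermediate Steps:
O(n, p) = 6
V(f, D) = -6*D (V(f, D) = -6*(D + 0) = -6*D)
√(-2042 + (V(-4, 4) + 3*1)) = √(-2042 + (-6*4 + 3*1)) = √(-2042 + (-24 + 3)) = √(-2042 - 21) = √(-2063) = I*√2063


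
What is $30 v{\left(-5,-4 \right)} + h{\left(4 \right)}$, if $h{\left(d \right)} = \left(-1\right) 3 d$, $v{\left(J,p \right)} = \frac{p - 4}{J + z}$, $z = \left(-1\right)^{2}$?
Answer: $48$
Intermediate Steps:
$z = 1$
$v{\left(J,p \right)} = \frac{-4 + p}{1 + J}$ ($v{\left(J,p \right)} = \frac{p - 4}{J + 1} = \frac{-4 + p}{1 + J}$)
$h{\left(d \right)} = - 3 d$
$30 v{\left(-5,-4 \right)} + h{\left(4 \right)} = 30 \frac{-4 - 4}{1 - 5} - 12 = 30 \frac{1}{-4} \left(-8\right) - 12 = 30 \left(\left(- \frac{1}{4}\right) \left(-8\right)\right) - 12 = 30 \cdot 2 - 12 = 60 - 12 = 48$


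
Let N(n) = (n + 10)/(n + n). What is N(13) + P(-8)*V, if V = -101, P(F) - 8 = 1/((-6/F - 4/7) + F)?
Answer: -4522187/5694 ≈ -794.20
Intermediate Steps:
P(F) = 8 + 1/(-4/7 + F - 6/F) (P(F) = 8 + 1/((-6/F - 4/7) + F) = 8 + 1/((-4/7 - 6/F) + F) = 8 + 1/(-4/7 + F - 6/F))
N(n) = (10 + n)/(2*n) (N(n) = (10 + n)/((2*n)) = (10 + n)*(1/(2*n)) = (10 + n)/(2*n))
N(13) + P(-8)*V = (½)*(10 + 13)/13 + ((336 - 56*(-8)² + 25*(-8))/(42 - 7*(-8)² + 4*(-8)))*(-101) = (½)*(1/13)*23 + ((336 - 56*64 - 200)/(42 - 7*64 - 32))*(-101) = 23/26 + ((336 - 3584 - 200)/(42 - 448 - 32))*(-101) = 23/26 + (-3448/(-438))*(-101) = 23/26 - 1/438*(-3448)*(-101) = 23/26 + (1724/219)*(-101) = 23/26 - 174124/219 = -4522187/5694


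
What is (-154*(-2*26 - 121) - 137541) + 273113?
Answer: 162214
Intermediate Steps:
(-154*(-2*26 - 121) - 137541) + 273113 = (-154*(-52 - 121) - 137541) + 273113 = (-154*(-173) - 137541) + 273113 = (26642 - 137541) + 273113 = -110899 + 273113 = 162214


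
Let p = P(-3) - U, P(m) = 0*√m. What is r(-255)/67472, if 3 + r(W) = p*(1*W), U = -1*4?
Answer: -1023/67472 ≈ -0.015162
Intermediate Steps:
P(m) = 0
U = -4
p = 4 (p = 0 - 1*(-4) = 0 + 4 = 4)
r(W) = -3 + 4*W (r(W) = -3 + 4*(1*W) = -3 + 4*W)
r(-255)/67472 = (-3 + 4*(-255))/67472 = (-3 - 1020)*(1/67472) = -1023*1/67472 = -1023/67472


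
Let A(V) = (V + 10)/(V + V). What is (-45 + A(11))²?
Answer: 938961/484 ≈ 1940.0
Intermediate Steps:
A(V) = (10 + V)/(2*V) (A(V) = (10 + V)/((2*V)) = (10 + V)*(1/(2*V)) = (10 + V)/(2*V))
(-45 + A(11))² = (-45 + (½)*(10 + 11)/11)² = (-45 + (½)*(1/11)*21)² = (-45 + 21/22)² = (-969/22)² = 938961/484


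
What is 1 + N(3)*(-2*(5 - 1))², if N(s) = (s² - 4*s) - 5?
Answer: -511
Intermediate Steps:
N(s) = -5 + s² - 4*s
1 + N(3)*(-2*(5 - 1))² = 1 + (-5 + 3² - 4*3)*(-2*(5 - 1))² = 1 + (-5 + 9 - 12)*(-2*4)² = 1 - 8*(-8)² = 1 - 8*64 = 1 - 512 = -511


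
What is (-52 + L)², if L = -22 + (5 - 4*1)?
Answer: 5329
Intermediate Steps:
L = -21 (L = -22 + (5 - 4) = -22 + 1 = -21)
(-52 + L)² = (-52 - 21)² = (-73)² = 5329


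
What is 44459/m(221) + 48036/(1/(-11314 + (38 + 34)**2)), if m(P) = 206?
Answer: -60658855621/206 ≈ -2.9446e+8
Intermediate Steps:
44459/m(221) + 48036/(1/(-11314 + (38 + 34)**2)) = 44459/206 + 48036/(1/(-11314 + (38 + 34)**2)) = 44459*(1/206) + 48036/(1/(-11314 + 72**2)) = 44459/206 + 48036/(1/(-11314 + 5184)) = 44459/206 + 48036/(1/(-6130)) = 44459/206 + 48036/(-1/6130) = 44459/206 + 48036*(-6130) = 44459/206 - 294460680 = -60658855621/206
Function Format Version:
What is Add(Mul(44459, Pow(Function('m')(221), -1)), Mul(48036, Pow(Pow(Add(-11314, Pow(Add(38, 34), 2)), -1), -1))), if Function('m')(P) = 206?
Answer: Rational(-60658855621, 206) ≈ -2.9446e+8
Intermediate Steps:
Add(Mul(44459, Pow(Function('m')(221), -1)), Mul(48036, Pow(Pow(Add(-11314, Pow(Add(38, 34), 2)), -1), -1))) = Add(Mul(44459, Pow(206, -1)), Mul(48036, Pow(Pow(Add(-11314, Pow(Add(38, 34), 2)), -1), -1))) = Add(Mul(44459, Rational(1, 206)), Mul(48036, Pow(Pow(Add(-11314, Pow(72, 2)), -1), -1))) = Add(Rational(44459, 206), Mul(48036, Pow(Pow(Add(-11314, 5184), -1), -1))) = Add(Rational(44459, 206), Mul(48036, Pow(Pow(-6130, -1), -1))) = Add(Rational(44459, 206), Mul(48036, Pow(Rational(-1, 6130), -1))) = Add(Rational(44459, 206), Mul(48036, -6130)) = Add(Rational(44459, 206), -294460680) = Rational(-60658855621, 206)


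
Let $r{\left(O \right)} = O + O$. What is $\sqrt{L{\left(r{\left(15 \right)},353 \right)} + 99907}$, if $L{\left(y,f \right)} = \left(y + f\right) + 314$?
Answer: $2 \sqrt{25151} \approx 317.18$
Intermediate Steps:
$r{\left(O \right)} = 2 O$
$L{\left(y,f \right)} = 314 + f + y$ ($L{\left(y,f \right)} = \left(f + y\right) + 314 = 314 + f + y$)
$\sqrt{L{\left(r{\left(15 \right)},353 \right)} + 99907} = \sqrt{\left(314 + 353 + 2 \cdot 15\right) + 99907} = \sqrt{\left(314 + 353 + 30\right) + 99907} = \sqrt{697 + 99907} = \sqrt{100604} = 2 \sqrt{25151}$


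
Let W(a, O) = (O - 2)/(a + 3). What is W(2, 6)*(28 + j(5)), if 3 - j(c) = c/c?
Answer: 24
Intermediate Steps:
j(c) = 2 (j(c) = 3 - c/c = 3 - 1*1 = 3 - 1 = 2)
W(a, O) = (-2 + O)/(3 + a)
W(2, 6)*(28 + j(5)) = ((-2 + 6)/(3 + 2))*(28 + 2) = (4/5)*30 = ((⅕)*4)*30 = (⅘)*30 = 24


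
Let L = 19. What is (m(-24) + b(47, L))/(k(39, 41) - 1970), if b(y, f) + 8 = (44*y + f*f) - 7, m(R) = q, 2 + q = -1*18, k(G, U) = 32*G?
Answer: -63/19 ≈ -3.3158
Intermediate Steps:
q = -20 (q = -2 - 1*18 = -2 - 18 = -20)
m(R) = -20
b(y, f) = -15 + f**2 + 44*y (b(y, f) = -8 + ((44*y + f*f) - 7) = -8 + ((44*y + f**2) - 7) = -8 + ((f**2 + 44*y) - 7) = -8 + (-7 + f**2 + 44*y) = -15 + f**2 + 44*y)
(m(-24) + b(47, L))/(k(39, 41) - 1970) = (-20 + (-15 + 19**2 + 44*47))/(32*39 - 1970) = (-20 + (-15 + 361 + 2068))/(1248 - 1970) = (-20 + 2414)/(-722) = 2394*(-1/722) = -63/19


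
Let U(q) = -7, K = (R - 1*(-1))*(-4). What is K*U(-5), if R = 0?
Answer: 28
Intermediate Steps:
K = -4 (K = (0 - 1*(-1))*(-4) = (0 + 1)*(-4) = 1*(-4) = -4)
K*U(-5) = -4*(-7) = 28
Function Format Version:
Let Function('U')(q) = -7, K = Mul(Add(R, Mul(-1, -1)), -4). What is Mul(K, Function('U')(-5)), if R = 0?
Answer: 28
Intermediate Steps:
K = -4 (K = Mul(Add(0, Mul(-1, -1)), -4) = Mul(Add(0, 1), -4) = Mul(1, -4) = -4)
Mul(K, Function('U')(-5)) = Mul(-4, -7) = 28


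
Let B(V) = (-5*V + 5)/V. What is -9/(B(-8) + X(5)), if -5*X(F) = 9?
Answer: 40/33 ≈ 1.2121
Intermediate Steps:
X(F) = -9/5 (X(F) = -⅕*9 = -9/5)
B(V) = (5 - 5*V)/V
-9/(B(-8) + X(5)) = -9/((-5 + 5/(-8)) - 9/5) = -9/((-5 + 5*(-⅛)) - 9/5) = -9/((-5 - 5/8) - 9/5) = -9/(-45/8 - 9/5) = -9/(-297/40) = -9*(-40/297) = 40/33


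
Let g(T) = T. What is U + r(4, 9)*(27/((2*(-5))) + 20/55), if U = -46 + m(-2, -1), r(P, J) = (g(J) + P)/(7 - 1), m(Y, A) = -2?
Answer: -35021/660 ≈ -53.062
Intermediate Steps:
r(P, J) = J/6 + P/6 (r(P, J) = (J + P)/(7 - 1) = (J + P)/6 = (J + P)*(1/6) = J/6 + P/6)
U = -48 (U = -46 - 2 = -48)
U + r(4, 9)*(27/((2*(-5))) + 20/55) = -48 + ((1/6)*9 + (1/6)*4)*(27/((2*(-5))) + 20/55) = -48 + (3/2 + 2/3)*(27/(-10) + 20*(1/55)) = -48 + 13*(27*(-1/10) + 4/11)/6 = -48 + 13*(-27/10 + 4/11)/6 = -48 + (13/6)*(-257/110) = -48 - 3341/660 = -35021/660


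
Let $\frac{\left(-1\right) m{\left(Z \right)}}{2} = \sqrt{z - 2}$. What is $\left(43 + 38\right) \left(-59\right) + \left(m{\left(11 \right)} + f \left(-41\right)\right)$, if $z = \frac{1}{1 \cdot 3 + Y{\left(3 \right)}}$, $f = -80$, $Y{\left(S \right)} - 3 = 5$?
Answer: $-1499 - \frac{2 i \sqrt{231}}{11} \approx -1499.0 - 2.7634 i$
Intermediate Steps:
$Y{\left(S \right)} = 8$ ($Y{\left(S \right)} = 3 + 5 = 8$)
$z = \frac{1}{11}$ ($z = \frac{1}{1 \cdot 3 + 8} = \frac{1}{3 + 8} = \frac{1}{11} \approx 0.090909$)
$m{\left(Z \right)} = - \frac{2 i \sqrt{231}}{11}$ ($m{\left(Z \right)} = - 2 \sqrt{\frac{1}{11} - 2} = - 2 \sqrt{- \frac{21}{11}} = - 2 \frac{i \sqrt{231}}{11} = - \frac{2 i \sqrt{231}}{11}$)
$\left(43 + 38\right) \left(-59\right) + \left(m{\left(11 \right)} + f \left(-41\right)\right) = \left(43 + 38\right) \left(-59\right) - \left(-3280 + \frac{2 i \sqrt{231}}{11}\right) = 81 \left(-59\right) + \left(- \frac{2 i \sqrt{231}}{11} + 3280\right) = -4779 + \left(3280 - \frac{2 i \sqrt{231}}{11}\right) = -1499 - \frac{2 i \sqrt{231}}{11}$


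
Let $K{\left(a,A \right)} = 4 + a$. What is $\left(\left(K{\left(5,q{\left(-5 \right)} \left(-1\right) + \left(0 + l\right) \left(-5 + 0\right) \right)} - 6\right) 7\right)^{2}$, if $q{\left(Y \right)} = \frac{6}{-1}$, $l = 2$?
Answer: $441$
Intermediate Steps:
$q{\left(Y \right)} = -6$ ($q{\left(Y \right)} = 6 \left(-1\right) = -6$)
$\left(\left(K{\left(5,q{\left(-5 \right)} \left(-1\right) + \left(0 + l\right) \left(-5 + 0\right) \right)} - 6\right) 7\right)^{2} = \left(\left(\left(4 + 5\right) - 6\right) 7\right)^{2} = \left(\left(9 - 6\right) 7\right)^{2} = \left(3 \cdot 7\right)^{2} = 21^{2} = 441$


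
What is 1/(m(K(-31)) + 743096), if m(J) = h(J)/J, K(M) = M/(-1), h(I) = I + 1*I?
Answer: 1/743098 ≈ 1.3457e-6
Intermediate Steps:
h(I) = 2*I (h(I) = I + I = 2*I)
K(M) = -M (K(M) = M*(-1) = -M)
m(J) = 2 (m(J) = (2*J)/J = 2)
1/(m(K(-31)) + 743096) = 1/(2 + 743096) = 1/743098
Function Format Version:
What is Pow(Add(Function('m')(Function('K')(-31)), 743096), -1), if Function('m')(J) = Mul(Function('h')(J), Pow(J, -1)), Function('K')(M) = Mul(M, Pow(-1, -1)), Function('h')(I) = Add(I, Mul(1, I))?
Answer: Rational(1, 743098) ≈ 1.3457e-6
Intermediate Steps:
Function('h')(I) = Mul(2, I) (Function('h')(I) = Add(I, I) = Mul(2, I))
Function('K')(M) = Mul(-1, M) (Function('K')(M) = Mul(M, -1) = Mul(-1, M))
Function('m')(J) = 2 (Function('m')(J) = Mul(Mul(2, J), Pow(J, -1)) = 2)
Pow(Add(Function('m')(Function('K')(-31)), 743096), -1) = Pow(Add(2, 743096), -1) = Pow(743098, -1) = Rational(1, 743098)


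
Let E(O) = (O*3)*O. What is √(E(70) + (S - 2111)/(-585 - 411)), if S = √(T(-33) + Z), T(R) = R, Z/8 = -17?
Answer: √(3646184439 - 3237*I)/498 ≈ 121.25 - 5.3823e-5*I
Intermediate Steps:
Z = -136 (Z = 8*(-17) = -136)
S = 13*I (S = √(-33 - 136) = √(-169) = 13*I ≈ 13.0*I)
E(O) = 3*O² (E(O) = (3*O)*O = 3*O²)
√(E(70) + (S - 2111)/(-585 - 411)) = √(3*70² + (13*I - 2111)/(-585 - 411)) = √(3*4900 + (-2111 + 13*I)/(-996)) = √(14700 + (-2111 + 13*I)*(-1/996)) = √(14700 + (2111/996 - 13*I/996)) = √(14643311/996 - 13*I/996)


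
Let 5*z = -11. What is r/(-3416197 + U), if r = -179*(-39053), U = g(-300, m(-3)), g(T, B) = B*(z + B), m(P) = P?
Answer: -34952435/17080907 ≈ -2.0463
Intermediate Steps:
z = -11/5 (z = (1/5)*(-11) = -11/5 ≈ -2.2000)
g(T, B) = B*(-11/5 + B)
U = 78/5 (U = (1/5)*(-3)*(-11 + 5*(-3)) = (1/5)*(-3)*(-11 - 15) = (1/5)*(-3)*(-26) = 78/5 ≈ 15.600)
r = 6990487
r/(-3416197 + U) = 6990487/(-3416197 + 78/5) = 6990487/(-17080907/5) = 6990487*(-5/17080907) = -34952435/17080907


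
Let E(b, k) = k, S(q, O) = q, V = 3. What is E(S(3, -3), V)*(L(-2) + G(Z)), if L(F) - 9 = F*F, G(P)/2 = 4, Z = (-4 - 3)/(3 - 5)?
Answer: 63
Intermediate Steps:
Z = 7/2 (Z = -7/(-2) = -7*(-½) = 7/2 ≈ 3.5000)
G(P) = 8 (G(P) = 2*4 = 8)
L(F) = 9 + F² (L(F) = 9 + F*F = 9 + F²)
E(S(3, -3), V)*(L(-2) + G(Z)) = 3*((9 + (-2)²) + 8) = 3*((9 + 4) + 8) = 3*(13 + 8) = 3*21 = 63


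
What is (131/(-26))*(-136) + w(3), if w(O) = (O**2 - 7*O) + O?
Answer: 8791/13 ≈ 676.23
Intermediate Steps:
w(O) = O**2 - 6*O
(131/(-26))*(-136) + w(3) = (131/(-26))*(-136) + 3*(-6 + 3) = (131*(-1/26))*(-136) + 3*(-3) = -131/26*(-136) - 9 = 8908/13 - 9 = 8791/13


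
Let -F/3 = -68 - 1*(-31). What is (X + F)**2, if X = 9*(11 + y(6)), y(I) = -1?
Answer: 40401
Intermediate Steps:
F = 111 (F = -3*(-68 - 1*(-31)) = -3*(-68 + 31) = -3*(-37) = 111)
X = 90 (X = 9*(11 - 1) = 9*10 = 90)
(X + F)**2 = (90 + 111)**2 = 201**2 = 40401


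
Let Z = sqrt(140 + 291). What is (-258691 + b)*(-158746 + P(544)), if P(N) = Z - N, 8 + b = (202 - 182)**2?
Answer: 41144447710 - 258299*sqrt(431) ≈ 4.1139e+10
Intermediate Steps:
Z = sqrt(431) ≈ 20.761
b = 392 (b = -8 + (202 - 182)**2 = -8 + 20**2 = -8 + 400 = 392)
P(N) = sqrt(431) - N
(-258691 + b)*(-158746 + P(544)) = (-258691 + 392)*(-158746 + (sqrt(431) - 1*544)) = -258299*(-158746 + (sqrt(431) - 544)) = -258299*(-158746 + (-544 + sqrt(431))) = -258299*(-159290 + sqrt(431)) = 41144447710 - 258299*sqrt(431)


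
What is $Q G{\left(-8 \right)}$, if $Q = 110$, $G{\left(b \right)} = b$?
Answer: $-880$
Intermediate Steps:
$Q G{\left(-8 \right)} = 110 \left(-8\right) = -880$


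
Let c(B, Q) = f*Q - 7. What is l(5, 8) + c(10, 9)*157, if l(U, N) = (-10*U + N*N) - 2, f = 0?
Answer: -1087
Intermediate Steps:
c(B, Q) = -7 (c(B, Q) = 0*Q - 7 = 0 - 7 = -7)
l(U, N) = -2 + N² - 10*U (l(U, N) = (-10*U + N²) - 2 = (N² - 10*U) - 2 = -2 + N² - 10*U)
l(5, 8) + c(10, 9)*157 = (-2 + 8² - 10*5) - 7*157 = (-2 + 64 - 50) - 1099 = 12 - 1099 = -1087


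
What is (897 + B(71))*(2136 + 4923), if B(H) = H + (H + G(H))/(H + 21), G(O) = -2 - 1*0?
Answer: 27353625/4 ≈ 6.8384e+6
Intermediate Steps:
G(O) = -2 (G(O) = -2 + 0 = -2)
B(H) = H + (-2 + H)/(21 + H) (B(H) = H + (H - 2)/(H + 21) = H + (-2 + H)/(21 + H))
(897 + B(71))*(2136 + 4923) = (897 + (-2 + 71**2 + 22*71)/(21 + 71))*(2136 + 4923) = (897 + (-2 + 5041 + 1562)/92)*7059 = (897 + (1/92)*6601)*7059 = (897 + 287/4)*7059 = (3875/4)*7059 = 27353625/4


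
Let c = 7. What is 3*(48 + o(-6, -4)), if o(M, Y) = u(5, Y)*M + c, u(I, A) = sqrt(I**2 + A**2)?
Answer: 165 - 18*sqrt(41) ≈ 49.744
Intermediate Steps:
u(I, A) = sqrt(A**2 + I**2)
o(M, Y) = 7 + M*sqrt(25 + Y**2) (o(M, Y) = sqrt(Y**2 + 5**2)*M + 7 = sqrt(Y**2 + 25)*M + 7 = sqrt(25 + Y**2)*M + 7 = M*sqrt(25 + Y**2) + 7 = 7 + M*sqrt(25 + Y**2))
3*(48 + o(-6, -4)) = 3*(48 + (7 - 6*sqrt(25 + (-4)**2))) = 3*(48 + (7 - 6*sqrt(25 + 16))) = 3*(48 + (7 - 6*sqrt(41))) = 3*(55 - 6*sqrt(41)) = 165 - 18*sqrt(41)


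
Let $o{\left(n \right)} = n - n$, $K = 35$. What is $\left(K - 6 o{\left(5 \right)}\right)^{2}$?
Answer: $1225$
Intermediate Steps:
$o{\left(n \right)} = 0$
$\left(K - 6 o{\left(5 \right)}\right)^{2} = \left(35 - 0\right)^{2} = \left(35 + 0\right)^{2} = 35^{2} = 1225$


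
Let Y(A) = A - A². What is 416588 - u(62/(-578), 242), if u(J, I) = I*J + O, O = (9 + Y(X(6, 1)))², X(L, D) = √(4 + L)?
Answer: 120398255/289 + 2*√10 ≈ 4.1661e+5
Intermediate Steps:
O = (9 + √10*(1 - √10))² (O = (9 + √(4 + 6)*(1 - √(4 + 6)))² = (9 + √10*(1 - √10))² ≈ 4.6754)
u(J, I) = 11 - 2*√10 + I*J (u(J, I) = I*J + (11 - 2*√10) = 11 - 2*√10 + I*J)
416588 - u(62/(-578), 242) = 416588 - (11 - 2*√10 + 242*(62/(-578))) = 416588 - (11 - 2*√10 + 242*(62*(-1/578))) = 416588 - (11 - 2*√10 + 242*(-31/289)) = 416588 - (11 - 2*√10 - 7502/289) = 416588 - (-4323/289 - 2*√10) = 416588 + (4323/289 + 2*√10) = 120398255/289 + 2*√10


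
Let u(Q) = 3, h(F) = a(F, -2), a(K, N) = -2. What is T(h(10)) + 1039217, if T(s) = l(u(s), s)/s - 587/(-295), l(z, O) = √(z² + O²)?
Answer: 306569602/295 - √13/2 ≈ 1.0392e+6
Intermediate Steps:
h(F) = -2
l(z, O) = √(O² + z²)
T(s) = 587/295 + √(9 + s²)/s (T(s) = √(s² + 3²)/s - 587/(-295) = √(s² + 9)/s - 587*(-1/295) = √(9 + s²)/s + 587/295 = 587/295 + √(9 + s²)/s)
T(h(10)) + 1039217 = (587/295 + √(9 + (-2)²)/(-2)) + 1039217 = (587/295 - √(9 + 4)/2) + 1039217 = (587/295 - √13/2) + 1039217 = 306569602/295 - √13/2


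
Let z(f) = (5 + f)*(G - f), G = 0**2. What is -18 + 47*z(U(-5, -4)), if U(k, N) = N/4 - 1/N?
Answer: 2109/16 ≈ 131.81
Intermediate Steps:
U(k, N) = -1/N + N/4 (U(k, N) = N*(1/4) - 1/N = N/4 - 1/N = -1/N + N/4)
G = 0
z(f) = -f*(5 + f) (z(f) = (5 + f)*(0 - f) = (5 + f)*(-f) = -f*(5 + f))
-18 + 47*z(U(-5, -4)) = -18 + 47*((-1/(-4) + (1/4)*(-4))*(-5 - (-1/(-4) + (1/4)*(-4)))) = -18 + 47*((-1*(-1/4) - 1)*(-5 - (-1*(-1/4) - 1))) = -18 + 47*((1/4 - 1)*(-5 - (1/4 - 1))) = -18 + 47*(-3*(-5 - 1*(-3/4))/4) = -18 + 47*(-3*(-5 + 3/4)/4) = -18 + 47*(-3/4*(-17/4)) = -18 + 47*(51/16) = -18 + 2397/16 = 2109/16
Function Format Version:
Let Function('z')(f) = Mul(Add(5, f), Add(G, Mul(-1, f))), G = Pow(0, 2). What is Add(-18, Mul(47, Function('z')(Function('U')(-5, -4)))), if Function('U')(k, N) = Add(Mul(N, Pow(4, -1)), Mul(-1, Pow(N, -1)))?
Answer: Rational(2109, 16) ≈ 131.81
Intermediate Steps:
Function('U')(k, N) = Add(Mul(-1, Pow(N, -1)), Mul(Rational(1, 4), N)) (Function('U')(k, N) = Add(Mul(N, Rational(1, 4)), Mul(-1, Pow(N, -1))) = Add(Mul(Rational(1, 4), N), Mul(-1, Pow(N, -1))) = Add(Mul(-1, Pow(N, -1)), Mul(Rational(1, 4), N)))
G = 0
Function('z')(f) = Mul(-1, f, Add(5, f)) (Function('z')(f) = Mul(Add(5, f), Add(0, Mul(-1, f))) = Mul(Add(5, f), Mul(-1, f)) = Mul(-1, f, Add(5, f)))
Add(-18, Mul(47, Function('z')(Function('U')(-5, -4)))) = Add(-18, Mul(47, Mul(Add(Mul(-1, Pow(-4, -1)), Mul(Rational(1, 4), -4)), Add(-5, Mul(-1, Add(Mul(-1, Pow(-4, -1)), Mul(Rational(1, 4), -4))))))) = Add(-18, Mul(47, Mul(Add(Mul(-1, Rational(-1, 4)), -1), Add(-5, Mul(-1, Add(Mul(-1, Rational(-1, 4)), -1)))))) = Add(-18, Mul(47, Mul(Add(Rational(1, 4), -1), Add(-5, Mul(-1, Add(Rational(1, 4), -1)))))) = Add(-18, Mul(47, Mul(Rational(-3, 4), Add(-5, Mul(-1, Rational(-3, 4)))))) = Add(-18, Mul(47, Mul(Rational(-3, 4), Add(-5, Rational(3, 4))))) = Add(-18, Mul(47, Mul(Rational(-3, 4), Rational(-17, 4)))) = Add(-18, Mul(47, Rational(51, 16))) = Add(-18, Rational(2397, 16)) = Rational(2109, 16)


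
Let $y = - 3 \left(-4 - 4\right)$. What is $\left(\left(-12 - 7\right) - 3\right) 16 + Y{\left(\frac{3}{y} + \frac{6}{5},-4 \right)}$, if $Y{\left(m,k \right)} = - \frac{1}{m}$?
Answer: $- \frac{18696}{53} \approx -352.75$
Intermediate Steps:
$y = 24$ ($y = \left(-3\right) \left(-8\right) = 24$)
$\left(\left(-12 - 7\right) - 3\right) 16 + Y{\left(\frac{3}{y} + \frac{6}{5},-4 \right)} = \left(\left(-12 - 7\right) - 3\right) 16 - \frac{1}{\frac{3}{24} + \frac{6}{5}} = \left(-19 - 3\right) 16 - \frac{1}{3 \cdot \frac{1}{24} + 6 \cdot \frac{1}{5}} = \left(-22\right) 16 - \frac{1}{\frac{1}{8} + \frac{6}{5}} = -352 - \frac{1}{\frac{53}{40}} = -352 - \frac{40}{53} = - \frac{18696}{53}$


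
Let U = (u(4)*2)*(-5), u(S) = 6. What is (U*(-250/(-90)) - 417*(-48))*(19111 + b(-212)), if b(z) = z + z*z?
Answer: 1267240988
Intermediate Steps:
b(z) = z + z²
U = -60 (U = (6*2)*(-5) = 12*(-5) = -60)
(U*(-250/(-90)) - 417*(-48))*(19111 + b(-212)) = (-(-15000)/(-90) - 417*(-48))*(19111 - 212*(1 - 212)) = (-(-15000)*(-1)/90 + 20016)*(19111 - 212*(-211)) = (-60*25/9 + 20016)*(19111 + 44732) = (-500/3 + 20016)*63843 = (59548/3)*63843 = 1267240988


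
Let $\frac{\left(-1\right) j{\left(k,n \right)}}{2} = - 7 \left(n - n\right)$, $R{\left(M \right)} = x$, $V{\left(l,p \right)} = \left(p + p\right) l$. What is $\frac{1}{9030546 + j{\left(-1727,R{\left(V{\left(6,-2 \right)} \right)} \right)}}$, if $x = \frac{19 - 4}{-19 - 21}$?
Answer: $\frac{1}{9030546} \approx 1.1074 \cdot 10^{-7}$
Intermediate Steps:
$V{\left(l,p \right)} = 2 l p$ ($V{\left(l,p \right)} = 2 p l = 2 l p$)
$x = - \frac{3}{8}$ ($x = \frac{15}{-40} = 15 \left(- \frac{1}{40}\right) = - \frac{3}{8} \approx -0.375$)
$R{\left(M \right)} = - \frac{3}{8}$
$j{\left(k,n \right)} = 0$ ($j{\left(k,n \right)} = - 2 \left(- 7 \left(n - n\right)\right) = - 2 \left(\left(-7\right) 0\right) = \left(-2\right) 0 = 0$)
$\frac{1}{9030546 + j{\left(-1727,R{\left(V{\left(6,-2 \right)} \right)} \right)}} = \frac{1}{9030546 + 0} = \frac{1}{9030546}$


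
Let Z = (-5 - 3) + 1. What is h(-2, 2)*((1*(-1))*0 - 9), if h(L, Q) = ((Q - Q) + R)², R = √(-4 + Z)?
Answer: 99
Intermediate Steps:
Z = -7 (Z = -8 + 1 = -7)
R = I*√11 (R = √(-4 - 7) = √(-11) = I*√11 ≈ 3.3166*I)
h(L, Q) = -11 (h(L, Q) = ((Q - Q) + I*√11)² = (0 + I*√11)² = (I*√11)² = -11)
h(-2, 2)*((1*(-1))*0 - 9) = -11*((1*(-1))*0 - 9) = -11*(-1*0 - 9) = -11*(0 - 9) = -11*(-9) = 99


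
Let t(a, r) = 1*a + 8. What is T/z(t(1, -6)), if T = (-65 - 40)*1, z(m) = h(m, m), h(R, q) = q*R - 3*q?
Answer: -35/18 ≈ -1.9444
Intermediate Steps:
t(a, r) = 8 + a (t(a, r) = a + 8 = 8 + a)
h(R, q) = -3*q + R*q (h(R, q) = R*q - 3*q = -3*q + R*q)
z(m) = m*(-3 + m)
T = -105 (T = -105*1 = -105)
T/z(t(1, -6)) = -105*1/((-3 + (8 + 1))*(8 + 1)) = -105*1/(9*(-3 + 9)) = -105/(9*6) = -105/54 = -105*1/54 = -35/18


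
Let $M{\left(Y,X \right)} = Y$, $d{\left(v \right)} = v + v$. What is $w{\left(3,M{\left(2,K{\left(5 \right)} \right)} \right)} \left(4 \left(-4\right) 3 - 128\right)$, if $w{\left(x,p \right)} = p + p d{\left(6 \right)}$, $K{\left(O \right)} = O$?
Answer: $-4576$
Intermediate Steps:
$d{\left(v \right)} = 2 v$
$w{\left(x,p \right)} = 13 p$ ($w{\left(x,p \right)} = p + p 2 \cdot 6 = p + p 12 = p + 12 p = 13 p$)
$w{\left(3,M{\left(2,K{\left(5 \right)} \right)} \right)} \left(4 \left(-4\right) 3 - 128\right) = 13 \cdot 2 \left(4 \left(-4\right) 3 - 128\right) = 26 \left(\left(-16\right) 3 - 128\right) = 26 \left(-48 - 128\right) = 26 \left(-176\right) = -4576$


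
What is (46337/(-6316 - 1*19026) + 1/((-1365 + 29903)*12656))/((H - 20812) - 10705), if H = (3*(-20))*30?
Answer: 8367927643697/152474346099640096 ≈ 5.4881e-5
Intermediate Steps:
H = -1800 (H = -60*30 = -1800)
(46337/(-6316 - 1*19026) + 1/((-1365 + 29903)*12656))/((H - 20812) - 10705) = (46337/(-6316 - 1*19026) + 1/((-1365 + 29903)*12656))/((-1800 - 20812) - 10705) = (46337/(-6316 - 19026) + (1/12656)/28538)/(-22612 - 10705) = (46337/(-25342) + (1/28538)*(1/12656))/(-33317) = (46337*(-1/25342) + 1/361176928)*(-1/33317) = (-46337/25342 + 1/361176928)*(-1/33317) = -8367927643697/4576472854688*(-1/33317) = 8367927643697/152474346099640096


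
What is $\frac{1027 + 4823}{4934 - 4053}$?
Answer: $\frac{5850}{881} \approx 6.6402$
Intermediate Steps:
$\frac{1027 + 4823}{4934 - 4053} = \frac{5850}{881}$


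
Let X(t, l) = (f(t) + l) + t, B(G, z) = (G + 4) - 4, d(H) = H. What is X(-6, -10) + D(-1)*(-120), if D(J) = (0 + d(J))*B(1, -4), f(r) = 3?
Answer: 107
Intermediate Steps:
B(G, z) = G (B(G, z) = (4 + G) - 4 = G)
D(J) = J (D(J) = (0 + J)*1 = J*1 = J)
X(t, l) = 3 + l + t (X(t, l) = (3 + l) + t = 3 + l + t)
X(-6, -10) + D(-1)*(-120) = (3 - 10 - 6) - 1*(-120) = -13 + 120 = 107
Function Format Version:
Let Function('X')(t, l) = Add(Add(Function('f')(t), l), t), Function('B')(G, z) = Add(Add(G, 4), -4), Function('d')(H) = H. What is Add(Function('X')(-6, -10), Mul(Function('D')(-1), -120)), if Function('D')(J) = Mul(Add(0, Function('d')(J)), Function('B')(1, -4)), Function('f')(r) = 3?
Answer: 107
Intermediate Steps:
Function('B')(G, z) = G (Function('B')(G, z) = Add(Add(4, G), -4) = G)
Function('D')(J) = J (Function('D')(J) = Mul(Add(0, J), 1) = Mul(J, 1) = J)
Function('X')(t, l) = Add(3, l, t) (Function('X')(t, l) = Add(Add(3, l), t) = Add(3, l, t))
Add(Function('X')(-6, -10), Mul(Function('D')(-1), -120)) = Add(Add(3, -10, -6), Mul(-1, -120)) = Add(-13, 120) = 107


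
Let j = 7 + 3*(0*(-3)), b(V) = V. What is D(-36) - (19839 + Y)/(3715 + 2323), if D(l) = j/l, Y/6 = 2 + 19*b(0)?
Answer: -378451/108684 ≈ -3.4821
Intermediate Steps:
j = 7 (j = 7 + 3*0 = 7 + 0 = 7)
Y = 12 (Y = 6*(2 + 19*0) = 6*(2 + 0) = 6*2 = 12)
D(l) = 7/l
D(-36) - (19839 + Y)/(3715 + 2323) = 7/(-36) - (19839 + 12)/(3715 + 2323) = 7*(-1/36) - 19851/6038 = -7/36 - 19851/6038 = -378451/108684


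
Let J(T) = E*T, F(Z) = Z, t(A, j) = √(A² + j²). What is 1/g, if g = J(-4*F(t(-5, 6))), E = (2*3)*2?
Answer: -√61/2928 ≈ -0.0026674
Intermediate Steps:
E = 12 (E = 6*2 = 12)
J(T) = 12*T
g = -48*√61 (g = 12*(-4*√((-5)² + 6²)) = 12*(-4*√(25 + 36)) = 12*(-4*√61) = -48*√61 ≈ -374.89)
1/g = 1/(-48*√61) = -√61/2928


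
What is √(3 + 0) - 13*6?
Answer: -78 + √3 ≈ -76.268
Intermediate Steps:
√(3 + 0) - 13*6 = √3 - 78 = -78 + √3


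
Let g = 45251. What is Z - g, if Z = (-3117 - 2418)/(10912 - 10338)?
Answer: -633649/14 ≈ -45261.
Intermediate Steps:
Z = -135/14 (Z = -5535/574 = -5535*1/574 = -135/14 ≈ -9.6429)
Z - g = -135/14 - 1*45251 = -135/14 - 45251 = -633649/14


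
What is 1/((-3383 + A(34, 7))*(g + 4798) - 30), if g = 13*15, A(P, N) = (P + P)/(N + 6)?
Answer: -13/219248013 ≈ -5.9294e-8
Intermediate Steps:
A(P, N) = 2*P/(6 + N) (A(P, N) = (2*P)/(6 + N) = 2*P/(6 + N))
g = 195
1/((-3383 + A(34, 7))*(g + 4798) - 30) = 1/((-3383 + 2*34/(6 + 7))*(195 + 4798) - 30) = 1/((-3383 + 2*34/13)*4993 - 30) = 1/((-3383 + 2*34*(1/13))*4993 - 30) = 1/((-3383 + 68/13)*4993 - 30) = 1/(-43911/13*4993 - 30) = 1/(-219247623/13 - 30) = 1/(-219248013/13) = -13/219248013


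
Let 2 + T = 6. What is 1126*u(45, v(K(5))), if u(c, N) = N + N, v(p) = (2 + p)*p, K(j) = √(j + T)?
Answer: 33780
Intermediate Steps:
T = 4 (T = -2 + 6 = 4)
K(j) = √(4 + j) (K(j) = √(j + 4) = √(4 + j))
v(p) = p*(2 + p)
u(c, N) = 2*N
1126*u(45, v(K(5))) = 1126*(2*(√(4 + 5)*(2 + √(4 + 5)))) = 1126*(2*(√9*(2 + √9))) = 1126*(2*(3*(2 + 3))) = 1126*(2*(3*5)) = 1126*(2*15) = 1126*30 = 33780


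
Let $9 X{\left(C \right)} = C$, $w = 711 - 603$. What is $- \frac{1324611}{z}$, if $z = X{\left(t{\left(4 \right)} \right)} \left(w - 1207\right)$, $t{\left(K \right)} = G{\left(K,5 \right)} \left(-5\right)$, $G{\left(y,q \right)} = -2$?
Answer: $\frac{11921499}{10990} \approx 1084.8$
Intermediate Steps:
$w = 108$
$t{\left(K \right)} = 10$ ($t{\left(K \right)} = \left(-2\right) \left(-5\right) = 10$)
$X{\left(C \right)} = \frac{C}{9}$
$z = - \frac{10990}{9}$ ($z = \frac{1}{9} \cdot 10 \left(108 - 1207\right) = \frac{10}{9} \left(-1099\right) = - \frac{10990}{9} \approx -1221.1$)
$- \frac{1324611}{z} = - \frac{1324611}{- \frac{10990}{9}} = \left(-1324611\right) \left(- \frac{9}{10990}\right) = \frac{11921499}{10990}$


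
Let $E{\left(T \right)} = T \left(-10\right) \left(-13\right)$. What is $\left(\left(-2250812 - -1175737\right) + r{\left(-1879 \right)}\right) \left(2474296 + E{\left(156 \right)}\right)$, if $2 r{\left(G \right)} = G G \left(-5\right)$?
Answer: $-24700487051240$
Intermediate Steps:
$E{\left(T \right)} = 130 T$ ($E{\left(T \right)} = - 10 T \left(-13\right) = 130 T$)
$r{\left(G \right)} = - \frac{5 G^{2}}{2}$ ($r{\left(G \right)} = \frac{G G \left(-5\right)}{2} = \frac{G^{2} \left(-5\right)}{2} = \frac{\left(-5\right) G^{2}}{2} = - \frac{5 G^{2}}{2}$)
$\left(\left(-2250812 - -1175737\right) + r{\left(-1879 \right)}\right) \left(2474296 + E{\left(156 \right)}\right) = \left(\left(-2250812 - -1175737\right) - \frac{5 \left(-1879\right)^{2}}{2}\right) \left(2474296 + 130 \cdot 156\right) = \left(\left(-2250812 + 1175737\right) - \frac{17653205}{2}\right) \left(2474296 + 20280\right) = \left(-1075075 - \frac{17653205}{2}\right) 2494576 = \left(- \frac{19803355}{2}\right) 2494576 = -24700487051240$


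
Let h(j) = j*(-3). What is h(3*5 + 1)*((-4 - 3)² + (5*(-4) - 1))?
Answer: -1344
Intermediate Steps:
h(j) = -3*j
h(3*5 + 1)*((-4 - 3)² + (5*(-4) - 1)) = (-3*(3*5 + 1))*((-4 - 3)² + (5*(-4) - 1)) = (-3*(15 + 1))*((-7)² + (-20 - 1)) = (-3*16)*(49 - 21) = -48*28 = -1344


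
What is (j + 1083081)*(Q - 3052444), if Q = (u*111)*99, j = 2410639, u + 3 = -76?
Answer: -13697391289000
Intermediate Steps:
u = -79 (u = -3 - 76 = -79)
Q = -868131 (Q = -79*111*99 = -8769*99 = -868131)
(j + 1083081)*(Q - 3052444) = (2410639 + 1083081)*(-868131 - 3052444) = 3493720*(-3920575) = -13697391289000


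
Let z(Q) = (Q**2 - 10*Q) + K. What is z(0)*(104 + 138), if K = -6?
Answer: -1452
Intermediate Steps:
z(Q) = -6 + Q**2 - 10*Q (z(Q) = (Q**2 - 10*Q) - 6 = -6 + Q**2 - 10*Q)
z(0)*(104 + 138) = (-6 + 0**2 - 10*0)*(104 + 138) = (-6 + 0 + 0)*242 = -6*242 = -1452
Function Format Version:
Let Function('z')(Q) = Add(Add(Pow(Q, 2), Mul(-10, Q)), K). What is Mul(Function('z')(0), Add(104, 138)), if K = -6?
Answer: -1452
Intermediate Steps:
Function('z')(Q) = Add(-6, Pow(Q, 2), Mul(-10, Q)) (Function('z')(Q) = Add(Add(Pow(Q, 2), Mul(-10, Q)), -6) = Add(-6, Pow(Q, 2), Mul(-10, Q)))
Mul(Function('z')(0), Add(104, 138)) = Mul(Add(-6, Pow(0, 2), Mul(-10, 0)), Add(104, 138)) = Mul(Add(-6, 0, 0), 242) = Mul(-6, 242) = -1452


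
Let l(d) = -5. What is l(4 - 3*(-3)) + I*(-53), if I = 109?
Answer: -5782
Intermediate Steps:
l(4 - 3*(-3)) + I*(-53) = -5 + 109*(-53) = -5 - 5777 = -5782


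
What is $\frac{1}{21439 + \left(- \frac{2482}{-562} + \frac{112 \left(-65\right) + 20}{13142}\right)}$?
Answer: $\frac{1846451}{39593197570} \approx 4.6636 \cdot 10^{-5}$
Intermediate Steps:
$\frac{1}{21439 + \left(- \frac{2482}{-562} + \frac{112 \left(-65\right) + 20}{13142}\right)} = \frac{1}{21439 + \left(\left(-2482\right) \left(- \frac{1}{562}\right) + \left(-7280 + 20\right) \frac{1}{13142}\right)} = \frac{1}{21439 + \left(\frac{1241}{281} - \frac{3630}{6571}\right)} = \frac{1}{21439 + \frac{7134581}{1846451}} = \frac{1}{\frac{39593197570}{1846451}} = \frac{1846451}{39593197570}$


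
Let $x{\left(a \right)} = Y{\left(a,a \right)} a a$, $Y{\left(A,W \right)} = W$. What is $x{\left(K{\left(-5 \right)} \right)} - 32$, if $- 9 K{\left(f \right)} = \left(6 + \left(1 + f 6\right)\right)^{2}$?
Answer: $- \frac{148059217}{729} \approx -2.031 \cdot 10^{5}$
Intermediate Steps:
$K{\left(f \right)} = - \frac{\left(7 + 6 f\right)^{2}}{9}$ ($K{\left(f \right)} = - \frac{\left(6 + \left(1 + f 6\right)\right)^{2}}{9} = - \frac{\left(6 + \left(1 + 6 f\right)\right)^{2}}{9} = - \frac{\left(7 + 6 f\right)^{2}}{9}$)
$x{\left(a \right)} = a^{3}$ ($x{\left(a \right)} = a a a = a^{2} a = a^{3}$)
$x{\left(K{\left(-5 \right)} \right)} - 32 = \left(- \frac{\left(7 + 6 \left(-5\right)\right)^{2}}{9}\right)^{3} - 32 = \left(- \frac{\left(7 - 30\right)^{2}}{9}\right)^{3} - 32 = \left(- \frac{\left(-23\right)^{2}}{9}\right)^{3} - 32 = \left(\left(- \frac{1}{9}\right) 529\right)^{3} - 32 = \left(- \frac{529}{9}\right)^{3} - 32 = - \frac{148035889}{729} - 32 = - \frac{148059217}{729}$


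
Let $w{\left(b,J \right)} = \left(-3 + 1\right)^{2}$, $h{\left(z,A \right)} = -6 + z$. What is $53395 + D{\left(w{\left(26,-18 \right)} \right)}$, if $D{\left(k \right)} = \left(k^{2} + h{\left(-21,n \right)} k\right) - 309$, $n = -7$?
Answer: $52994$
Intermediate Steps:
$w{\left(b,J \right)} = 4$ ($w{\left(b,J \right)} = \left(-2\right)^{2} = 4$)
$D{\left(k \right)} = -309 + k^{2} - 27 k$ ($D{\left(k \right)} = \left(k^{2} + \left(-6 - 21\right) k\right) - 309 = \left(k^{2} - 27 k\right) - 309 = -309 + k^{2} - 27 k$)
$53395 + D{\left(w{\left(26,-18 \right)} \right)} = 53395 - \left(417 - 16\right) = 53395 - 401 = 52994$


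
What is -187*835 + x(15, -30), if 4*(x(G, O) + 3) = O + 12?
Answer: -312305/2 ≈ -1.5615e+5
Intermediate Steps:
x(G, O) = O/4 (x(G, O) = -3 + (O + 12)/4 = -3 + (12 + O)/4 = -3 + (3 + O/4) = O/4)
-187*835 + x(15, -30) = -187*835 + (1/4)*(-30) = -156145 - 15/2 = -312305/2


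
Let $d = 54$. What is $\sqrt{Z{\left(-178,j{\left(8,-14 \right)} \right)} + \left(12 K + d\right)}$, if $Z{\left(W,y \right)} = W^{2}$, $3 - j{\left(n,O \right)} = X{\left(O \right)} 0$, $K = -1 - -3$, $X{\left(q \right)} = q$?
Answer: $\sqrt{31762} \approx 178.22$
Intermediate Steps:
$K = 2$ ($K = -1 + 3 = 2$)
$j{\left(n,O \right)} = 3$ ($j{\left(n,O \right)} = 3 - O 0 = 3 - 0 = 3 + 0 = 3$)
$\sqrt{Z{\left(-178,j{\left(8,-14 \right)} \right)} + \left(12 K + d\right)} = \sqrt{\left(-178\right)^{2} + \left(12 \cdot 2 + 54\right)} = \sqrt{31684 + \left(24 + 54\right)} = \sqrt{31684 + 78} = \sqrt{31762}$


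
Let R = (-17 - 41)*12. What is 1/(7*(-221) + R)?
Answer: -1/2243 ≈ -0.00044583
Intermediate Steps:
R = -696 (R = -58*12 = -696)
1/(7*(-221) + R) = 1/(7*(-221) - 696) = 1/(-1547 - 696) = 1/(-2243) = -1/2243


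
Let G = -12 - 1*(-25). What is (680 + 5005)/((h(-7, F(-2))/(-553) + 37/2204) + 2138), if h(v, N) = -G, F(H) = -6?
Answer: 6928946220/2605869169 ≈ 2.6590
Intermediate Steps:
G = 13 (G = -12 + 25 = 13)
h(v, N) = -13 (h(v, N) = -1*13 = -13)
(680 + 5005)/((h(-7, F(-2))/(-553) + 37/2204) + 2138) = (680 + 5005)/((-13/(-553) + 37/2204) + 2138) = 5685/((-13*(-1/553) + 37*(1/2204)) + 2138) = 5685/((13/553 + 37/2204) + 2138) = 5685/(49113/1218812 + 2138) = 5685/(2605869169/1218812) = 5685*(1218812/2605869169) = 6928946220/2605869169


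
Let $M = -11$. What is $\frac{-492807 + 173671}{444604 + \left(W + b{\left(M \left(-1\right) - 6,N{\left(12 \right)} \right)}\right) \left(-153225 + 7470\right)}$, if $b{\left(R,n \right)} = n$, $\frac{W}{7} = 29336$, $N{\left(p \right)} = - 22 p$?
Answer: $\frac{79784}{7473039209} \approx 1.0676 \cdot 10^{-5}$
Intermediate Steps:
$W = 205352$ ($W = 7 \cdot 29336 = 205352$)
$\frac{-492807 + 173671}{444604 + \left(W + b{\left(M \left(-1\right) - 6,N{\left(12 \right)} \right)}\right) \left(-153225 + 7470\right)} = \frac{-492807 + 173671}{444604 + \left(205352 - 264\right) \left(-153225 + 7470\right)} = - \frac{319136}{444604 + \left(205352 - 264\right) \left(-145755\right)} = - \frac{319136}{444604 + 205088 \left(-145755\right)} = - \frac{319136}{444604 - 29892601440} = - \frac{319136}{-29892156836} = \left(-319136\right) \left(- \frac{1}{29892156836}\right) = \frac{79784}{7473039209}$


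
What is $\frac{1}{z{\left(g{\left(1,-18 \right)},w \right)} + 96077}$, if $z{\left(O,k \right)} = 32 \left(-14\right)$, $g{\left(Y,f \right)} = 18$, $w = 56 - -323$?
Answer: $\frac{1}{95629} \approx 1.0457 \cdot 10^{-5}$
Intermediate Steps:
$w = 379$ ($w = 56 + 323 = 379$)
$z{\left(O,k \right)} = -448$
$\frac{1}{z{\left(g{\left(1,-18 \right)},w \right)} + 96077} = \frac{1}{-448 + 96077} = \frac{1}{95629}$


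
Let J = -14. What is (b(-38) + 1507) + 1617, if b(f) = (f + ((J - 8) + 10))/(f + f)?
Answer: 118737/38 ≈ 3124.7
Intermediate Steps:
b(f) = (-12 + f)/(2*f) (b(f) = (f + ((-14 - 8) + 10))/(f + f) = (f + (-22 + 10))/((2*f)) = (f - 12)*(1/(2*f)) = (-12 + f)*(1/(2*f)) = (-12 + f)/(2*f))
(b(-38) + 1507) + 1617 = ((½)*(-12 - 38)/(-38) + 1507) + 1617 = ((½)*(-1/38)*(-50) + 1507) + 1617 = (25/38 + 1507) + 1617 = 57291/38 + 1617 = 118737/38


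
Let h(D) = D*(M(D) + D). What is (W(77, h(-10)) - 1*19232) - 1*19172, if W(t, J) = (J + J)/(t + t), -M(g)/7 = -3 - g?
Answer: -2956518/77 ≈ -38396.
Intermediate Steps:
M(g) = 21 + 7*g (M(g) = -7*(-3 - g) = 21 + 7*g)
h(D) = D*(21 + 8*D) (h(D) = D*((21 + 7*D) + D) = D*(21 + 8*D))
W(t, J) = J/t (W(t, J) = (2*J)/((2*t)) = (2*J)*(1/(2*t)) = J/t)
(W(77, h(-10)) - 1*19232) - 1*19172 = (-10*(21 + 8*(-10))/77 - 1*19232) - 1*19172 = (-10*(21 - 80)*(1/77) - 19232) - 19172 = (-10*(-59)*(1/77) - 19232) - 19172 = (590*(1/77) - 19232) - 19172 = (590/77 - 19232) - 19172 = -1480274/77 - 19172 = -2956518/77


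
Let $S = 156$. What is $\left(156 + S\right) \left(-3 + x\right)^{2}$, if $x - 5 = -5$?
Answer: $2808$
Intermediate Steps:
$x = 0$ ($x = 5 - 5 = 0$)
$\left(156 + S\right) \left(-3 + x\right)^{2} = \left(156 + 156\right) \left(-3 + 0\right)^{2} = 312 \left(-3\right)^{2} = 312 \cdot 9 = 2808$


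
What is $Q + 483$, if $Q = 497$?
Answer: $980$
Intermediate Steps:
$Q + 483 = 497 + 483 = 980$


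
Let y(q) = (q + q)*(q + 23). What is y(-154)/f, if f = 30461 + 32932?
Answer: 3668/5763 ≈ 0.63647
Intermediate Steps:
f = 63393
y(q) = 2*q*(23 + q) (y(q) = (2*q)*(23 + q) = 2*q*(23 + q))
y(-154)/f = (2*(-154)*(23 - 154))/63393 = (2*(-154)*(-131))*(1/63393) = 40348*(1/63393) = 3668/5763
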